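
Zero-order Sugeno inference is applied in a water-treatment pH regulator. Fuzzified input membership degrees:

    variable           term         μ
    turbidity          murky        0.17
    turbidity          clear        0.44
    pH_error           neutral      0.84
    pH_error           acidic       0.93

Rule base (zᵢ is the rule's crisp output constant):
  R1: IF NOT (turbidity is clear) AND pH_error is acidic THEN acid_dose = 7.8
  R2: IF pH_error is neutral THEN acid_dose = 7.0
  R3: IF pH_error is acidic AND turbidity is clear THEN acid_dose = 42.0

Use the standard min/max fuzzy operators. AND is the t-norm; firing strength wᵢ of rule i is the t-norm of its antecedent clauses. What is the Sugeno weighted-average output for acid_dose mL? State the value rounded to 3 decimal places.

15.613

R1 (z=7.8): ¬clear=1−0.44=0.56, acidic=0.93; AND[min(a, b)] → w = 0.56
R2 (z=7.0): neutral=0.84 → w = 0.84
R3 (z=42.0): acidic=0.93, clear=0.44; AND[min(a, b)] → w = 0.44
Weighted average = (0.56·7.8 + 0.84·7.0 + 0.44·42.0) / (0.56 + 0.84 + 0.44)
  = 28.7280 / 1.8400 = 15.613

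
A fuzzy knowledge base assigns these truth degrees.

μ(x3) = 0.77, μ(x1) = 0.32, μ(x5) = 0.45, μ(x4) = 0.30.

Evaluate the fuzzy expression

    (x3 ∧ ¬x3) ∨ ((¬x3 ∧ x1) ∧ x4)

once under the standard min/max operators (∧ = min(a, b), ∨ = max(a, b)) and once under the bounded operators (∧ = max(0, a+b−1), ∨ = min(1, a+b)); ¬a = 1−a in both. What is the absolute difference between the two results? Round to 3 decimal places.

0.230

Under standard min/max:
  ¬x3 = 1 − 0.77 = 0.23
  x3 ∧ ¬x3 = min(a, b) on (0.77, 0.23) = 0.23
  ¬x3 = 1 − 0.77 = 0.23
  ¬x3 ∧ x1 = min(a, b) on (0.23, 0.32) = 0.23
  (¬x3 ∧ x1) ∧ x4 = min(a, b) on (0.23, 0.30) = 0.23
  (x3 ∧ ¬x3) ∨ ((¬x3 ∧ x1) ∧ x4) = max(a, b) on (0.23, 0.23) = 0.23
  → value = 0.2300
Under bounded:
  ¬x3 = 1 − 0.77 = 0.23
  x3 ∧ ¬x3 = max(0, a+b−1) on (0.77, 0.23) = 0.00
  ¬x3 = 1 − 0.77 = 0.23
  ¬x3 ∧ x1 = max(0, a+b−1) on (0.23, 0.32) = 0.00
  (¬x3 ∧ x1) ∧ x4 = max(0, a+b−1) on (0.00, 0.30) = 0.00
  (x3 ∧ ¬x3) ∨ ((¬x3 ∧ x1) ∧ x4) = min(1, a+b) on (0.00, 0.00) = 0.00
  → value = 0.0000
|0.2300 − 0.0000| = 0.230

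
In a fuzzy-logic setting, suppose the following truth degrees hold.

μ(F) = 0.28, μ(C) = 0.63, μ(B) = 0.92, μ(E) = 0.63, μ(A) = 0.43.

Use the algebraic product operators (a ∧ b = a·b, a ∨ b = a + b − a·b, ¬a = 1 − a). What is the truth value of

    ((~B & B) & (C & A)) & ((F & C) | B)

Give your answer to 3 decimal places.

~B = 1 − 0.9200 = 0.0800
~B & B = a·b on (0.0800, 0.9200) = 0.0736
C & A = a·b on (0.6300, 0.4300) = 0.2709
(~B & B) & (C & A) = a·b on (0.0736, 0.2709) = 0.0199
F & C = a·b on (0.2800, 0.6300) = 0.1764
(F & C) | B = a + b − a·b on (0.1764, 0.9200) = 0.9341
((~B & B) & (C & A)) & ((F & C) | B) = a·b on (0.0199, 0.9341) = 0.0186

0.019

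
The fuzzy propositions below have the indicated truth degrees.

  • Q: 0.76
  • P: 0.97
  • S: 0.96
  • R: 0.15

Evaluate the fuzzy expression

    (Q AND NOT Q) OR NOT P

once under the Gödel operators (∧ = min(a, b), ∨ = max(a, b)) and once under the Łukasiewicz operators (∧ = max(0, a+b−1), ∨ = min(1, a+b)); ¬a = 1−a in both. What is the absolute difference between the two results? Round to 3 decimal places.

0.210

Under Gödel:
  NOT Q = 1 − 0.76 = 0.24
  Q AND NOT Q = min(a, b) on (0.76, 0.24) = 0.24
  NOT P = 1 − 0.97 = 0.03
  (Q AND NOT Q) OR NOT P = max(a, b) on (0.24, 0.03) = 0.24
  → value = 0.2400
Under Łukasiewicz:
  NOT Q = 1 − 0.76 = 0.24
  Q AND NOT Q = max(0, a+b−1) on (0.76, 0.24) = 0.00
  NOT P = 1 − 0.97 = 0.03
  (Q AND NOT Q) OR NOT P = min(1, a+b) on (0.00, 0.03) = 0.03
  → value = 0.0300
|0.2400 − 0.0300| = 0.210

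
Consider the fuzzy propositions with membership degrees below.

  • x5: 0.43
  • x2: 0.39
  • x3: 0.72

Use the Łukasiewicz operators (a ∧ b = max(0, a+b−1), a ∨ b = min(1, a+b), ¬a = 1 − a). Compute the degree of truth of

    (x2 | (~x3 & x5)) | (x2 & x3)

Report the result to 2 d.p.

~x3 = 1 − 0.72 = 0.28
~x3 & x5 = max(0, a+b−1) on (0.28, 0.43) = 0.00
x2 | (~x3 & x5) = min(1, a+b) on (0.39, 0.00) = 0.39
x2 & x3 = max(0, a+b−1) on (0.39, 0.72) = 0.11
(x2 | (~x3 & x5)) | (x2 & x3) = min(1, a+b) on (0.39, 0.11) = 0.50

0.50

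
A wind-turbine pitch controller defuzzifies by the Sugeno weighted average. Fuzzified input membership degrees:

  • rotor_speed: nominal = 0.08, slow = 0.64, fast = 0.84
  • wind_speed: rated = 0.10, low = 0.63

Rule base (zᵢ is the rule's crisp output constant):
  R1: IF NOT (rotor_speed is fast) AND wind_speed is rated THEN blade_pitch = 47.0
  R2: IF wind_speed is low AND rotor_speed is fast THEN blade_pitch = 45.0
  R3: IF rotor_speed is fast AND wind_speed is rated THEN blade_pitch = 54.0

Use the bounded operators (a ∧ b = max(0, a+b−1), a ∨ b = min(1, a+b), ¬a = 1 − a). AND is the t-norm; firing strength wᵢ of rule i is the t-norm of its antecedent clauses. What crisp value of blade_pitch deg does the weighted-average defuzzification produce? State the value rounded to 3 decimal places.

R1 (z=47.0): ¬fast=1−0.84=0.16, rated=0.10; AND[max(0, a+b−1)] → w = 0.00
R2 (z=45.0): low=0.63, fast=0.84; AND[max(0, a+b−1)] → w = 0.47
R3 (z=54.0): fast=0.84, rated=0.10; AND[max(0, a+b−1)] → w = 0.00
Weighted average = (0.00·47.0 + 0.47·45.0 + 0.00·54.0) / (0.00 + 0.47 + 0.00)
  = 21.1500 / 0.4700 = 45.000

45.000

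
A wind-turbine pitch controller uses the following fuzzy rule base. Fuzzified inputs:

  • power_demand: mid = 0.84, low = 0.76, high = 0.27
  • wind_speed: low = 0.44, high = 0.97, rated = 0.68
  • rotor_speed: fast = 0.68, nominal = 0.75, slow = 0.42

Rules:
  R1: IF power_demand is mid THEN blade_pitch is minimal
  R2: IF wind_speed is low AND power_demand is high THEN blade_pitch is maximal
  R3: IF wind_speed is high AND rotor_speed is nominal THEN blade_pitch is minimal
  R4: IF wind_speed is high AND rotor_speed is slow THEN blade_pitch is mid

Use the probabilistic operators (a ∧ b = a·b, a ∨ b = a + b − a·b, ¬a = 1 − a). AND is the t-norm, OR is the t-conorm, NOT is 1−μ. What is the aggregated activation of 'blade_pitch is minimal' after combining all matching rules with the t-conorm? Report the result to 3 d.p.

0.956

R1: mid=0.84 → w = 0.8400
R2: low=0.44, high=0.27; AND[a·b] → w = 0.1188
R3: high=0.97, nominal=0.75; AND[a·b] → w = 0.7275
R4: high=0.97, slow=0.42; AND[a·b] → w = 0.4074
Rules with consequent 'minimal': {R1, R3} → strengths 0.8400, 0.7275
Aggregate via t-conorm [a + b − a·b]: 0.9564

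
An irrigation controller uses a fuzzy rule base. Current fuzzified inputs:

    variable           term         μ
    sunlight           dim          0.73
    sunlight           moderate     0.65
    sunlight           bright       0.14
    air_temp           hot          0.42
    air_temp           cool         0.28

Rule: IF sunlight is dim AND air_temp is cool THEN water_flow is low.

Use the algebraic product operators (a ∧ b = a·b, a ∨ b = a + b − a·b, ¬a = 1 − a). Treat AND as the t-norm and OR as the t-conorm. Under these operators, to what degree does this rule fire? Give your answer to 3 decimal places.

firing strength: dim=0.73, cool=0.28; AND[a·b] → w = 0.2044

0.204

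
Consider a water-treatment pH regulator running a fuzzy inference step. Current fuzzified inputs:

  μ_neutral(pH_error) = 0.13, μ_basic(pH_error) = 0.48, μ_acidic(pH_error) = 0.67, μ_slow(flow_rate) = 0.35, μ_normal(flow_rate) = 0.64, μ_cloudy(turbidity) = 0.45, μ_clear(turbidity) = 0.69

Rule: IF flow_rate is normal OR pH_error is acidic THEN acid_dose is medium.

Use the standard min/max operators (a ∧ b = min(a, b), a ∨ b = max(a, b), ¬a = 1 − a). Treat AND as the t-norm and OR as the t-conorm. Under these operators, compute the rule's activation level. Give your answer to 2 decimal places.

0.67

firing strength: normal=0.64, acidic=0.67; OR[max(a, b)] → w = 0.67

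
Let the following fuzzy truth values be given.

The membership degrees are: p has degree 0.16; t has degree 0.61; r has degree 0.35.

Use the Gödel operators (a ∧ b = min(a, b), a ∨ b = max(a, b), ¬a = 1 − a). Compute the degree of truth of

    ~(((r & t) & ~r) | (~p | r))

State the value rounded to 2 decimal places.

0.16

r & t = min(a, b) on (0.35, 0.61) = 0.35
~r = 1 − 0.35 = 0.65
(r & t) & ~r = min(a, b) on (0.35, 0.65) = 0.35
~p = 1 − 0.16 = 0.84
~p | r = max(a, b) on (0.84, 0.35) = 0.84
((r & t) & ~r) | (~p | r) = max(a, b) on (0.35, 0.84) = 0.84
~(((r & t) & ~r) | (~p | r)) = 1 − 0.84 = 0.16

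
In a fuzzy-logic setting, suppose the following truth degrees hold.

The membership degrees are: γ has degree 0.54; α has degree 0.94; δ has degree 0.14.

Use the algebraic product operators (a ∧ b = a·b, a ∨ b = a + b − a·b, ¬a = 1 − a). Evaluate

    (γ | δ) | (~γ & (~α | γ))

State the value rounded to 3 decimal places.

γ | δ = a + b − a·b on (0.5400, 0.1400) = 0.6044
~γ = 1 − 0.5400 = 0.4600
~α = 1 − 0.9400 = 0.0600
~α | γ = a + b − a·b on (0.0600, 0.5400) = 0.5676
~γ & (~α | γ) = a·b on (0.4600, 0.5676) = 0.2611
(γ | δ) | (~γ & (~α | γ)) = a + b − a·b on (0.6044, 0.2611) = 0.7077

0.708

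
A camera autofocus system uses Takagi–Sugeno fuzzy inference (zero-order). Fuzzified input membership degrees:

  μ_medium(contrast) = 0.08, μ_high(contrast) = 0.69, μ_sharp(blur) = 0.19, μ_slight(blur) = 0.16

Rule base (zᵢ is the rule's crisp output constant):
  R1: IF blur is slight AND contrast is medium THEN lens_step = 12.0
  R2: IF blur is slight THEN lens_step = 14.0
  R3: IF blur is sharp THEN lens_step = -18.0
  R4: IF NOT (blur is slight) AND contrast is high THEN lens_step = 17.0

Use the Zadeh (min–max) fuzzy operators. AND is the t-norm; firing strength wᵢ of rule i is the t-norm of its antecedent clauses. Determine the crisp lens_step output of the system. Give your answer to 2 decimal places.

10.28

R1 (z=12.0): slight=0.16, medium=0.08; AND[min(a, b)] → w = 0.08
R2 (z=14.0): slight=0.16 → w = 0.16
R3 (z=-18.0): sharp=0.19 → w = 0.19
R4 (z=17.0): ¬slight=1−0.16=0.84, high=0.69; AND[min(a, b)] → w = 0.69
Weighted average = (0.08·12.0 + 0.16·14.0 + 0.19·-18.0 + 0.69·17.0) / (0.08 + 0.16 + 0.19 + 0.69)
  = 11.5100 / 1.1200 = 10.28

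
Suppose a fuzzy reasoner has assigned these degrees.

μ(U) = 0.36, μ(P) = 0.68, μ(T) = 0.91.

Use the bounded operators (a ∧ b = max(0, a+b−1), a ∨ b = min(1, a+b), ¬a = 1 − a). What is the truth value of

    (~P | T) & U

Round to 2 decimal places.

0.36

~P = 1 − 0.68 = 0.32
~P | T = min(1, a+b) on (0.32, 0.91) = 1.00
(~P | T) & U = max(0, a+b−1) on (1.00, 0.36) = 0.36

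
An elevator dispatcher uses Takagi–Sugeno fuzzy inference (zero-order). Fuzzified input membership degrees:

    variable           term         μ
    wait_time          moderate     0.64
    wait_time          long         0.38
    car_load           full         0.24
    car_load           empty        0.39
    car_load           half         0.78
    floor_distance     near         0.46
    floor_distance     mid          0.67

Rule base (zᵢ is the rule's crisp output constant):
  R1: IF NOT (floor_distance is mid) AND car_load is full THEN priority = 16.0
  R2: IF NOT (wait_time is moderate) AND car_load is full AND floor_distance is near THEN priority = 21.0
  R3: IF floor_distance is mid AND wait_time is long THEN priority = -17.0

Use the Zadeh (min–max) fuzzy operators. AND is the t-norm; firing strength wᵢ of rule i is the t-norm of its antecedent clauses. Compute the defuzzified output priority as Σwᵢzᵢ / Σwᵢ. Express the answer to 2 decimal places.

R1 (z=16.0): ¬mid=1−0.67=0.33, full=0.24; AND[min(a, b)] → w = 0.24
R2 (z=21.0): ¬moderate=1−0.64=0.36, full=0.24, near=0.46; AND[min(a, b)] → w = 0.24
R3 (z=-17.0): mid=0.67, long=0.38; AND[min(a, b)] → w = 0.38
Weighted average = (0.24·16.0 + 0.24·21.0 + 0.38·-17.0) / (0.24 + 0.24 + 0.38)
  = 2.4200 / 0.8600 = 2.81

2.81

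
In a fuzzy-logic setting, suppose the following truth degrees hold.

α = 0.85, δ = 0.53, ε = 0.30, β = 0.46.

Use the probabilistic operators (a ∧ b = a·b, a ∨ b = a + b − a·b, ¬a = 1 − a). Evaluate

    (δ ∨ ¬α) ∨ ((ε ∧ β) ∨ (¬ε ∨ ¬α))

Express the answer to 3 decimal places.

0.912

¬α = 1 − 0.8500 = 0.1500
δ ∨ ¬α = a + b − a·b on (0.5300, 0.1500) = 0.6005
ε ∧ β = a·b on (0.3000, 0.4600) = 0.1380
¬ε = 1 − 0.3000 = 0.7000
¬α = 1 − 0.8500 = 0.1500
¬ε ∨ ¬α = a + b − a·b on (0.7000, 0.1500) = 0.7450
(ε ∧ β) ∨ (¬ε ∨ ¬α) = a + b − a·b on (0.1380, 0.7450) = 0.7802
(δ ∨ ¬α) ∨ ((ε ∧ β) ∨ (¬ε ∨ ¬α)) = a + b − a·b on (0.6005, 0.7802) = 0.9122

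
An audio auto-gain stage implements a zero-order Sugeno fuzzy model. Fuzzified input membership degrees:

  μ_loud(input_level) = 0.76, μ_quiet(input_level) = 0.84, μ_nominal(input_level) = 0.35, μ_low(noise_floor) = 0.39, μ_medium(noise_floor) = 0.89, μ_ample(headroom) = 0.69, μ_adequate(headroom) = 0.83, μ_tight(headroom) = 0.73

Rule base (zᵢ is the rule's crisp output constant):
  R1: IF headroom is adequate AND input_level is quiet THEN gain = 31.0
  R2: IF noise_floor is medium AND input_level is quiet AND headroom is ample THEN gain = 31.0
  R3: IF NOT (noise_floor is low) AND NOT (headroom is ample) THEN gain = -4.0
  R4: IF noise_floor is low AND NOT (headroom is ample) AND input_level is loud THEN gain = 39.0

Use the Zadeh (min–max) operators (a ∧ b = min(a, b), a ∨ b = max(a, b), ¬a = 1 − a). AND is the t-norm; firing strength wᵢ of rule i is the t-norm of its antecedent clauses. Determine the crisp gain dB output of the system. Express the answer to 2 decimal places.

27.09

R1 (z=31.0): adequate=0.83, quiet=0.84; AND[min(a, b)] → w = 0.83
R2 (z=31.0): medium=0.89, quiet=0.84, ample=0.69; AND[min(a, b)] → w = 0.69
R3 (z=-4.0): ¬low=1−0.39=0.61, ¬ample=1−0.69=0.31; AND[min(a, b)] → w = 0.31
R4 (z=39.0): low=0.39, ¬ample=1−0.69=0.31, loud=0.76; AND[min(a, b)] → w = 0.31
Weighted average = (0.83·31.0 + 0.69·31.0 + 0.31·-4.0 + 0.31·39.0) / (0.83 + 0.69 + 0.31 + 0.31)
  = 57.9700 / 2.1400 = 27.09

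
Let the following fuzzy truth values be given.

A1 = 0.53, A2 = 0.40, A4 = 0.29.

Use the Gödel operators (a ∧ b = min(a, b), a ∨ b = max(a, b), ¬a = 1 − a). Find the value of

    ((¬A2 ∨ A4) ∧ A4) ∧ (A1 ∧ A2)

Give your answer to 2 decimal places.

¬A2 = 1 − 0.40 = 0.60
¬A2 ∨ A4 = max(a, b) on (0.60, 0.29) = 0.60
(¬A2 ∨ A4) ∧ A4 = min(a, b) on (0.60, 0.29) = 0.29
A1 ∧ A2 = min(a, b) on (0.53, 0.40) = 0.40
((¬A2 ∨ A4) ∧ A4) ∧ (A1 ∧ A2) = min(a, b) on (0.29, 0.40) = 0.29

0.29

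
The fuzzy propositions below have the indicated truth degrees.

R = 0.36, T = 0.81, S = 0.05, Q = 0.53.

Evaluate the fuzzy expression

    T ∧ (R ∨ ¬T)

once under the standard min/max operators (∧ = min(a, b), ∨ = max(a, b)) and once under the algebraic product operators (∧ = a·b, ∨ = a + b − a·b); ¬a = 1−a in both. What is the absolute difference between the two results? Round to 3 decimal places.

Under standard min/max:
  ¬T = 1 − 0.81 = 0.19
  R ∨ ¬T = max(a, b) on (0.36, 0.19) = 0.36
  T ∧ (R ∨ ¬T) = min(a, b) on (0.81, 0.36) = 0.36
  → value = 0.3600
Under algebraic product:
  ¬T = 1 − 0.8100 = 0.1900
  R ∨ ¬T = a + b − a·b on (0.3600, 0.1900) = 0.4816
  T ∧ (R ∨ ¬T) = a·b on (0.8100, 0.4816) = 0.3901
  → value = 0.3901
|0.3600 − 0.3901| = 0.030

0.030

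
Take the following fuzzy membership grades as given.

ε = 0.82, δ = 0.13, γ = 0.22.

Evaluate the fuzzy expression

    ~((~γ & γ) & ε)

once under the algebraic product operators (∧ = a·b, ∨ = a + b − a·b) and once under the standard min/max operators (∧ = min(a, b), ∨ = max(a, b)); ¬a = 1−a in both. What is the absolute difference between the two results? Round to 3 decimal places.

0.079

Under algebraic product:
  ~γ = 1 − 0.2200 = 0.7800
  ~γ & γ = a·b on (0.7800, 0.2200) = 0.1716
  (~γ & γ) & ε = a·b on (0.1716, 0.8200) = 0.1407
  ~((~γ & γ) & ε) = 1 − 0.1407 = 0.8593
  → value = 0.8593
Under standard min/max:
  ~γ = 1 − 0.22 = 0.78
  ~γ & γ = min(a, b) on (0.78, 0.22) = 0.22
  (~γ & γ) & ε = min(a, b) on (0.22, 0.82) = 0.22
  ~((~γ & γ) & ε) = 1 − 0.22 = 0.78
  → value = 0.7800
|0.8593 − 0.7800| = 0.079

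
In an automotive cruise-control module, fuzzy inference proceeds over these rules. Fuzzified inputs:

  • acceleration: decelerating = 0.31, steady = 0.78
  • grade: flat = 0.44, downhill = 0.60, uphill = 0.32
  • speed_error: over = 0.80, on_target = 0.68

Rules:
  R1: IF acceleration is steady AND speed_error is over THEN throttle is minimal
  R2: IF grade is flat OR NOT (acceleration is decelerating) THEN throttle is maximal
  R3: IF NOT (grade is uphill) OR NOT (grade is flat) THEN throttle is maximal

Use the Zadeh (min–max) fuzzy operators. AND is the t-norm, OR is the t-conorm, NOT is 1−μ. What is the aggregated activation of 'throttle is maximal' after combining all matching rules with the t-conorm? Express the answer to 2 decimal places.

R1: steady=0.78, over=0.80; AND[min(a, b)] → w = 0.78
R2: flat=0.44, ¬decelerating=1−0.31=0.69; OR[max(a, b)] → w = 0.69
R3: ¬uphill=1−0.32=0.68, ¬flat=1−0.44=0.56; OR[max(a, b)] → w = 0.68
Rules with consequent 'maximal': {R2, R3} → strengths 0.69, 0.68
Aggregate via t-conorm [max(a, b)]: 0.69

0.69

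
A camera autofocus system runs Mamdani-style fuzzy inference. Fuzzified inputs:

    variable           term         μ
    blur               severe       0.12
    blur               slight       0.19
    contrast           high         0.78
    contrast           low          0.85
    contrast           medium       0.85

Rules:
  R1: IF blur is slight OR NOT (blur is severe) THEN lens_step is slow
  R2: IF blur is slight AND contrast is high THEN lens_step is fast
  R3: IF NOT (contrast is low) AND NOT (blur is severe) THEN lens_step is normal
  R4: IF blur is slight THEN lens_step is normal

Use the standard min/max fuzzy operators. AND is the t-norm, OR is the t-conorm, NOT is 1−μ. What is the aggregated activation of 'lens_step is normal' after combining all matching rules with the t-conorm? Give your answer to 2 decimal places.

R1: slight=0.19, ¬severe=1−0.12=0.88; OR[max(a, b)] → w = 0.88
R2: slight=0.19, high=0.78; AND[min(a, b)] → w = 0.19
R3: ¬low=1−0.85=0.15, ¬severe=1−0.12=0.88; AND[min(a, b)] → w = 0.15
R4: slight=0.19 → w = 0.19
Rules with consequent 'normal': {R3, R4} → strengths 0.15, 0.19
Aggregate via t-conorm [max(a, b)]: 0.19

0.19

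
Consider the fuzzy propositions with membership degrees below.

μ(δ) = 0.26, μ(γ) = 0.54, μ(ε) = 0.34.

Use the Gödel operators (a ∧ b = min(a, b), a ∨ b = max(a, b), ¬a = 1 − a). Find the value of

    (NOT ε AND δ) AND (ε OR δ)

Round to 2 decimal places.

NOT ε = 1 − 0.34 = 0.66
NOT ε AND δ = min(a, b) on (0.66, 0.26) = 0.26
ε OR δ = max(a, b) on (0.34, 0.26) = 0.34
(NOT ε AND δ) AND (ε OR δ) = min(a, b) on (0.26, 0.34) = 0.26

0.26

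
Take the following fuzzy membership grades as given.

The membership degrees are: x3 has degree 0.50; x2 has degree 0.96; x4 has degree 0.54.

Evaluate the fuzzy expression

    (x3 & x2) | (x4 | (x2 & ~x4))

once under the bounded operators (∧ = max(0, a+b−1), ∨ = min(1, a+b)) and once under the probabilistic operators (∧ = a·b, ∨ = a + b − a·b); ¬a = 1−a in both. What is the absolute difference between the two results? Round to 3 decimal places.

Under bounded:
  x3 & x2 = max(0, a+b−1) on (0.50, 0.96) = 0.46
  ~x4 = 1 − 0.54 = 0.46
  x2 & ~x4 = max(0, a+b−1) on (0.96, 0.46) = 0.42
  x4 | (x2 & ~x4) = min(1, a+b) on (0.54, 0.42) = 0.96
  (x3 & x2) | (x4 | (x2 & ~x4)) = min(1, a+b) on (0.46, 0.96) = 1.00
  → value = 1.0000
Under probabilistic:
  x3 & x2 = a·b on (0.5000, 0.9600) = 0.4800
  ~x4 = 1 − 0.5400 = 0.4600
  x2 & ~x4 = a·b on (0.9600, 0.4600) = 0.4416
  x4 | (x2 & ~x4) = a + b − a·b on (0.5400, 0.4416) = 0.7431
  (x3 & x2) | (x4 | (x2 & ~x4)) = a + b − a·b on (0.4800, 0.7431) = 0.8664
  → value = 0.8664
|1.0000 − 0.8664| = 0.134

0.134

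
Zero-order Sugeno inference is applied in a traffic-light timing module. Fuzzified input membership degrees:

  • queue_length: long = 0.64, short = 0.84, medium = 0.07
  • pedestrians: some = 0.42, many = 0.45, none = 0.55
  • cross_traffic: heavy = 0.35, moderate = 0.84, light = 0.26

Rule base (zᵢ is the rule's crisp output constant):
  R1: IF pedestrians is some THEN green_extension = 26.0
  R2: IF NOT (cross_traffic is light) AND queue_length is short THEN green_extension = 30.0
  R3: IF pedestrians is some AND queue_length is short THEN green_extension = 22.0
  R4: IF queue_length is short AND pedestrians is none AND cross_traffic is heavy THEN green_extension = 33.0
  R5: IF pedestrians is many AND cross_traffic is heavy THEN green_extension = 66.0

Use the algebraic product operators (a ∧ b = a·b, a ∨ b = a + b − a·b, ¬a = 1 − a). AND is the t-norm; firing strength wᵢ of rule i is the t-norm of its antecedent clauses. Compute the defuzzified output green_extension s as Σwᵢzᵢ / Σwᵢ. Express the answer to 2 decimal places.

30.96

R1 (z=26.0): some=0.42 → w = 0.4200
R2 (z=30.0): ¬light=1−0.26=0.74, short=0.84; AND[a·b] → w = 0.6216
R3 (z=22.0): some=0.42, short=0.84; AND[a·b] → w = 0.3528
R4 (z=33.0): short=0.84, none=0.55, heavy=0.35; AND[a·b] → w = 0.1617
R5 (z=66.0): many=0.45, heavy=0.35; AND[a·b] → w = 0.1575
Weighted average = (0.4200·26.0 + 0.6216·30.0 + 0.3528·22.0 + 0.1617·33.0 + 0.1575·66.0) / (0.4200 + 0.6216 + 0.3528 + 0.1617 + 0.1575)
  = 53.0607 / 1.7136 = 30.96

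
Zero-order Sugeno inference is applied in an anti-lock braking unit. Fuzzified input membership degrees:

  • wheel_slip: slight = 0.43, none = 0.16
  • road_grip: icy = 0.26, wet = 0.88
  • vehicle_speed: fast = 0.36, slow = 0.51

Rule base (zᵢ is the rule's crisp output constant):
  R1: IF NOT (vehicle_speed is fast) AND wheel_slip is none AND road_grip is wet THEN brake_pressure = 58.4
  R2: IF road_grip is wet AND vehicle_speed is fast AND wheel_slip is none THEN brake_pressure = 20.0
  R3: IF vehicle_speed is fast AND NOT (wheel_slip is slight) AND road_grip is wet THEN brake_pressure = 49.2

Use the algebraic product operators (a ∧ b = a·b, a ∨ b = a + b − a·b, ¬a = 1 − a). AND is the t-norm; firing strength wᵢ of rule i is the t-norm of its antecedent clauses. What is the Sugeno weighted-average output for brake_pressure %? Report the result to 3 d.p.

R1 (z=58.4): ¬fast=1−0.36=0.64, none=0.16, wet=0.88; AND[a·b] → w = 0.0901
R2 (z=20.0): wet=0.88, fast=0.36, none=0.16; AND[a·b] → w = 0.0507
R3 (z=49.2): fast=0.36, ¬slight=1−0.43=0.57, wet=0.88; AND[a·b] → w = 0.1806
Weighted average = (0.0901·58.4 + 0.0507·20.0 + 0.1806·49.2) / (0.0901 + 0.0507 + 0.1806)
  = 15.1606 / 0.3214 = 47.174

47.174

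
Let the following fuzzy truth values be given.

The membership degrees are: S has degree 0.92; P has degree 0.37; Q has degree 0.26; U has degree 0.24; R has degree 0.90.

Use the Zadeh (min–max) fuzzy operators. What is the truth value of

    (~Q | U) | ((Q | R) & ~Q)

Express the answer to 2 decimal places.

0.74

~Q = 1 − 0.26 = 0.74
~Q | U = max(a, b) on (0.74, 0.24) = 0.74
Q | R = max(a, b) on (0.26, 0.90) = 0.90
~Q = 1 − 0.26 = 0.74
(Q | R) & ~Q = min(a, b) on (0.90, 0.74) = 0.74
(~Q | U) | ((Q | R) & ~Q) = max(a, b) on (0.74, 0.74) = 0.74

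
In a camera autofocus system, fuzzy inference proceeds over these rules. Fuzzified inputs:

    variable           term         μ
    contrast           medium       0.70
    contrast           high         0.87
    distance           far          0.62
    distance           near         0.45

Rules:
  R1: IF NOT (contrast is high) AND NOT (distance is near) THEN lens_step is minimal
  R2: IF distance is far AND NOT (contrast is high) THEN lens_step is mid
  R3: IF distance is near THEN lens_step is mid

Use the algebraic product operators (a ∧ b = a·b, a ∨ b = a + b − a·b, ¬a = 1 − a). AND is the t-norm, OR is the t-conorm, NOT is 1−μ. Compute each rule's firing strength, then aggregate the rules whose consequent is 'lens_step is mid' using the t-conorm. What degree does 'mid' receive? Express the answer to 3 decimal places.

0.494

R1: ¬high=1−0.87=0.13, ¬near=1−0.45=0.55; AND[a·b] → w = 0.0715
R2: far=0.62, ¬high=1−0.87=0.13; AND[a·b] → w = 0.0806
R3: near=0.45 → w = 0.4500
Rules with consequent 'mid': {R2, R3} → strengths 0.0806, 0.4500
Aggregate via t-conorm [a + b − a·b]: 0.4943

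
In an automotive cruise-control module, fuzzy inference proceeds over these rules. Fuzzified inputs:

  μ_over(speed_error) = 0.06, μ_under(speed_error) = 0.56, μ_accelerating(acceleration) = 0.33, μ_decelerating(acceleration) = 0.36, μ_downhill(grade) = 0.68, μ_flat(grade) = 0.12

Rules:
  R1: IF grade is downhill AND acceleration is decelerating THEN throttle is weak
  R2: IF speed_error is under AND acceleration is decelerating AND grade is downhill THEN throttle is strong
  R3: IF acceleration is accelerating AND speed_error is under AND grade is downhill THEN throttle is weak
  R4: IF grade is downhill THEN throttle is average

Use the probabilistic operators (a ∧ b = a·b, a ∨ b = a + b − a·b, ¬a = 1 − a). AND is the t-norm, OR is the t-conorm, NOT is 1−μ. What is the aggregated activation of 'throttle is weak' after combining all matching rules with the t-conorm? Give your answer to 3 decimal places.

0.340

R1: downhill=0.68, decelerating=0.36; AND[a·b] → w = 0.2448
R2: under=0.56, decelerating=0.36, downhill=0.68; AND[a·b] → w = 0.1371
R3: accelerating=0.33, under=0.56, downhill=0.68; AND[a·b] → w = 0.1257
R4: downhill=0.68 → w = 0.6800
Rules with consequent 'weak': {R1, R3} → strengths 0.2448, 0.1257
Aggregate via t-conorm [a + b − a·b]: 0.3397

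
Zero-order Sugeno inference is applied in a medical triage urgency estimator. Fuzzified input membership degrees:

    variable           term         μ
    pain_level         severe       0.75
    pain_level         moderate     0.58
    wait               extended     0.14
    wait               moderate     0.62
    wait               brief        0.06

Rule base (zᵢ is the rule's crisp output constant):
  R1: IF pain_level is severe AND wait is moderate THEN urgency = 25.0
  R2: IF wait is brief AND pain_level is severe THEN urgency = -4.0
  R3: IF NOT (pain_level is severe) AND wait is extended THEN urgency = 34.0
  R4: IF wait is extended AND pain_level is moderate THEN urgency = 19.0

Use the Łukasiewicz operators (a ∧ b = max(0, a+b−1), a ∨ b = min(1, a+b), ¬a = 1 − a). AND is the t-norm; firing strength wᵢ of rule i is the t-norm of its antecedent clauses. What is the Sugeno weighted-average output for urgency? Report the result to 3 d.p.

R1 (z=25.0): severe=0.75, moderate=0.62; AND[max(0, a+b−1)] → w = 0.37
R2 (z=-4.0): brief=0.06, severe=0.75; AND[max(0, a+b−1)] → w = 0.00
R3 (z=34.0): ¬severe=1−0.75=0.25, extended=0.14; AND[max(0, a+b−1)] → w = 0.00
R4 (z=19.0): extended=0.14, moderate=0.58; AND[max(0, a+b−1)] → w = 0.00
Weighted average = (0.37·25.0 + 0.00·-4.0 + 0.00·34.0 + 0.00·19.0) / (0.37 + 0.00 + 0.00 + 0.00)
  = 9.2500 / 0.3700 = 25.000

25.000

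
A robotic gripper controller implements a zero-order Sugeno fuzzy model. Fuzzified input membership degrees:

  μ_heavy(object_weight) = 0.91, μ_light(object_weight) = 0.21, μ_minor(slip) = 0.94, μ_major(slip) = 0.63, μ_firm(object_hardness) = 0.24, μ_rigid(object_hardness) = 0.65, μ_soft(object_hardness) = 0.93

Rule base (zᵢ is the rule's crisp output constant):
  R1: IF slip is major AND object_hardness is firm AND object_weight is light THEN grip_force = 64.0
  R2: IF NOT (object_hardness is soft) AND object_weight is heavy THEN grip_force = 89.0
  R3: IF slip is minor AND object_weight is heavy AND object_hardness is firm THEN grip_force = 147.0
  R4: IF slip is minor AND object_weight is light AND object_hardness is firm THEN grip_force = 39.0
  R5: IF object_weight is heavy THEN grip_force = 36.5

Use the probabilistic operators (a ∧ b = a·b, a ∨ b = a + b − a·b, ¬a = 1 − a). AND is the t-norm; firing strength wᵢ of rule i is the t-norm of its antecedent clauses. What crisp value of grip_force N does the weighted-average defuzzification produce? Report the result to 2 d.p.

57.98

R1 (z=64.0): major=0.63, firm=0.24, light=0.21; AND[a·b] → w = 0.0318
R2 (z=89.0): ¬soft=1−0.93=0.07, heavy=0.91; AND[a·b] → w = 0.0637
R3 (z=147.0): minor=0.94, heavy=0.91, firm=0.24; AND[a·b] → w = 0.2053
R4 (z=39.0): minor=0.94, light=0.21, firm=0.24; AND[a·b] → w = 0.0474
R5 (z=36.5): heavy=0.91 → w = 0.9100
Weighted average = (0.0318·64.0 + 0.0637·89.0 + 0.2053·147.0 + 0.0474·39.0 + 0.9100·36.5) / (0.0318 + 0.0637 + 0.2053 + 0.0474 + 0.9100)
  = 72.9426 / 1.2581 = 57.98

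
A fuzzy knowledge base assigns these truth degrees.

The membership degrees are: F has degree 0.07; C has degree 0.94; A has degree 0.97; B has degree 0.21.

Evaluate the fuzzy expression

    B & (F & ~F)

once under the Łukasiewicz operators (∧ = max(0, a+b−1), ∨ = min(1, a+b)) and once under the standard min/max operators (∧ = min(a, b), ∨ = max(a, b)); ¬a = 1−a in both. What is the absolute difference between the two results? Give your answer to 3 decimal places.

0.070

Under Łukasiewicz:
  ~F = 1 − 0.07 = 0.93
  F & ~F = max(0, a+b−1) on (0.07, 0.93) = 0.00
  B & (F & ~F) = max(0, a+b−1) on (0.21, 0.00) = 0.00
  → value = 0.0000
Under standard min/max:
  ~F = 1 − 0.07 = 0.93
  F & ~F = min(a, b) on (0.07, 0.93) = 0.07
  B & (F & ~F) = min(a, b) on (0.21, 0.07) = 0.07
  → value = 0.0700
|0.0000 − 0.0700| = 0.070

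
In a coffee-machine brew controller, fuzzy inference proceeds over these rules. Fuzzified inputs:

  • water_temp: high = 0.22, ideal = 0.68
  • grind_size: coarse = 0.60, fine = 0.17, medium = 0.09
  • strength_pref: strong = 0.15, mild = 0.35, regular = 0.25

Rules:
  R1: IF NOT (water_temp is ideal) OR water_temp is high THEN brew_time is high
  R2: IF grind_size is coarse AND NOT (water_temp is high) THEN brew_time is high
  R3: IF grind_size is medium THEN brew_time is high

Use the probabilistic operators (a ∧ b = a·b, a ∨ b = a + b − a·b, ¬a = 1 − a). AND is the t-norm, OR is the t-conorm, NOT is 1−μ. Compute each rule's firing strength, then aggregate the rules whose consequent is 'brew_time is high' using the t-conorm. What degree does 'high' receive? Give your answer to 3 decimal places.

R1: ¬ideal=1−0.68=0.32, high=0.22; OR[a + b − a·b] → w = 0.4696
R2: coarse=0.60, ¬high=1−0.22=0.78; AND[a·b] → w = 0.4680
R3: medium=0.09 → w = 0.0900
Rules with consequent 'high': {R1, R2, R3} → strengths 0.4696, 0.4680, 0.0900
Aggregate via t-conorm [a + b − a·b]: 0.7432

0.743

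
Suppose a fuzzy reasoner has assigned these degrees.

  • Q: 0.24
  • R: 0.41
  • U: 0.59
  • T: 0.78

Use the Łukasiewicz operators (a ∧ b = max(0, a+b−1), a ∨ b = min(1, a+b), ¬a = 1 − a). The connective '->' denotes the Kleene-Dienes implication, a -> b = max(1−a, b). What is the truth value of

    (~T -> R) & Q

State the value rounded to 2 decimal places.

0.02

~T = 1 − 0.78 = 0.22
~T -> R  [Kleene-Dienes: max(1−a, b)] with a=0.22, b=0.41 → 0.78
(~T -> R) & Q = max(0, a+b−1) on (0.78, 0.24) = 0.02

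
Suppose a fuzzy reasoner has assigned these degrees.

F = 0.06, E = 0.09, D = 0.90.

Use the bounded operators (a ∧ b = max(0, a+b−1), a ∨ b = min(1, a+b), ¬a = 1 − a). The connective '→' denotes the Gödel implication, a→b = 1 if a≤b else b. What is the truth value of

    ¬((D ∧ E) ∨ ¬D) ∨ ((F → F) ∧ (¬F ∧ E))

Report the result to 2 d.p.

D ∧ E = max(0, a+b−1) on (0.90, 0.09) = 0.00
¬D = 1 − 0.90 = 0.10
(D ∧ E) ∨ ¬D = min(1, a+b) on (0.00, 0.10) = 0.10
¬((D ∧ E) ∨ ¬D) = 1 − 0.10 = 0.90
F → F  [Gödel: 1 if a≤b else b] with a=0.06, b=0.06 → 1.00
¬F = 1 − 0.06 = 0.94
¬F ∧ E = max(0, a+b−1) on (0.94, 0.09) = 0.03
(F → F) ∧ (¬F ∧ E) = max(0, a+b−1) on (1.00, 0.03) = 0.03
¬((D ∧ E) ∨ ¬D) ∨ ((F → F) ∧ (¬F ∧ E)) = min(1, a+b) on (0.90, 0.03) = 0.93

0.93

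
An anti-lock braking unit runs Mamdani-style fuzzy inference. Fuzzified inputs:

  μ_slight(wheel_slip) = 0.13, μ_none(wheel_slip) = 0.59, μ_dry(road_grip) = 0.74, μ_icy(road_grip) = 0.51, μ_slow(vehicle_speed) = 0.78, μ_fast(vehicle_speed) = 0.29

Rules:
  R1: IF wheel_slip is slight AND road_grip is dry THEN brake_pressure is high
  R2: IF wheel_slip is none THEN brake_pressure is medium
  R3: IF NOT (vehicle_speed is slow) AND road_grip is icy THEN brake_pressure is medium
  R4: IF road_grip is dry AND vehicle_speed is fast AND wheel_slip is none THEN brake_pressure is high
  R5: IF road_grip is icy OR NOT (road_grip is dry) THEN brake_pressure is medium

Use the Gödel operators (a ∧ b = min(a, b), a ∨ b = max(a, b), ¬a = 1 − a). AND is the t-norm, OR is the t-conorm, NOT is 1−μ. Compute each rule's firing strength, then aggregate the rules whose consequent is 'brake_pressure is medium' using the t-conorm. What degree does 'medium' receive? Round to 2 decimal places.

0.59

R1: slight=0.13, dry=0.74; AND[min(a, b)] → w = 0.13
R2: none=0.59 → w = 0.59
R3: ¬slow=1−0.78=0.22, icy=0.51; AND[min(a, b)] → w = 0.22
R4: dry=0.74, fast=0.29, none=0.59; AND[min(a, b)] → w = 0.29
R5: icy=0.51, ¬dry=1−0.74=0.26; OR[max(a, b)] → w = 0.51
Rules with consequent 'medium': {R2, R3, R5} → strengths 0.59, 0.22, 0.51
Aggregate via t-conorm [max(a, b)]: 0.59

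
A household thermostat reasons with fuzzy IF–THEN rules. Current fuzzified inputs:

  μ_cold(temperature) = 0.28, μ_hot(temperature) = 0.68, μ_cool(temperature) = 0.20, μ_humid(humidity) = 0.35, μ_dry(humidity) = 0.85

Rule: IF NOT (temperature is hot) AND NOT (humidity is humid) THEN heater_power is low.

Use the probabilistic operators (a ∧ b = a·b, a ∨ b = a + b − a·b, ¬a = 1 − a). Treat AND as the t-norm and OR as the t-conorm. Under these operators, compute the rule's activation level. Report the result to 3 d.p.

0.208

firing strength: ¬hot=1−0.68=0.32, ¬humid=1−0.35=0.65; AND[a·b] → w = 0.2080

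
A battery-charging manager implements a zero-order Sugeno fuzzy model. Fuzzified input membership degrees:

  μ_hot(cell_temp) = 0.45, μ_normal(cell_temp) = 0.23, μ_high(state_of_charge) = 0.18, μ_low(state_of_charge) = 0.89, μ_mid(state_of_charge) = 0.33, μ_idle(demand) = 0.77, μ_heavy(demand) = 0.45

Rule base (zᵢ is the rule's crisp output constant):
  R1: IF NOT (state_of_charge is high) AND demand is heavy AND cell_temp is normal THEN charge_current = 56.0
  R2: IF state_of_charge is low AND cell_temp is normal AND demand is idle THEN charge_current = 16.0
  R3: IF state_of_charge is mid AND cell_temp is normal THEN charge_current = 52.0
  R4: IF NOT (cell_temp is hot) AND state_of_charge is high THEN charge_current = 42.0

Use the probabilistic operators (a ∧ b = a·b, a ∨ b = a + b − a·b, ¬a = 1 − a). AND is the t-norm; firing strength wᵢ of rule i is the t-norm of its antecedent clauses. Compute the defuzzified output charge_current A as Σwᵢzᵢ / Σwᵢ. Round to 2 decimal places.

R1 (z=56.0): ¬high=1−0.18=0.82, heavy=0.45, normal=0.23; AND[a·b] → w = 0.0849
R2 (z=16.0): low=0.89, normal=0.23, idle=0.77; AND[a·b] → w = 0.1576
R3 (z=52.0): mid=0.33, normal=0.23; AND[a·b] → w = 0.0759
R4 (z=42.0): ¬hot=1−0.45=0.55, high=0.18; AND[a·b] → w = 0.0990
Weighted average = (0.0849·56.0 + 0.1576·16.0 + 0.0759·52.0 + 0.0990·42.0) / (0.0849 + 0.1576 + 0.0759 + 0.0990)
  = 15.3794 / 0.4174 = 36.85

36.85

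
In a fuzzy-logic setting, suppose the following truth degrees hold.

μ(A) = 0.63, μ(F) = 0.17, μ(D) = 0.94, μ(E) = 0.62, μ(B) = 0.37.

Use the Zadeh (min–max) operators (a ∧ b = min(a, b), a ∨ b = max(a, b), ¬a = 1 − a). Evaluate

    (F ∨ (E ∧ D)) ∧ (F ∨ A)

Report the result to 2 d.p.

0.62

E ∧ D = min(a, b) on (0.62, 0.94) = 0.62
F ∨ (E ∧ D) = max(a, b) on (0.17, 0.62) = 0.62
F ∨ A = max(a, b) on (0.17, 0.63) = 0.63
(F ∨ (E ∧ D)) ∧ (F ∨ A) = min(a, b) on (0.62, 0.63) = 0.62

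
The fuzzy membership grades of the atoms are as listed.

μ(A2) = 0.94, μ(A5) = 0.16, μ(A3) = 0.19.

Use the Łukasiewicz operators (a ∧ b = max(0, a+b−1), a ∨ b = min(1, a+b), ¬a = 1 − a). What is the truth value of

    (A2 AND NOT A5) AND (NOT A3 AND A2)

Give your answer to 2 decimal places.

0.53

NOT A5 = 1 − 0.16 = 0.84
A2 AND NOT A5 = max(0, a+b−1) on (0.94, 0.84) = 0.78
NOT A3 = 1 − 0.19 = 0.81
NOT A3 AND A2 = max(0, a+b−1) on (0.81, 0.94) = 0.75
(A2 AND NOT A5) AND (NOT A3 AND A2) = max(0, a+b−1) on (0.78, 0.75) = 0.53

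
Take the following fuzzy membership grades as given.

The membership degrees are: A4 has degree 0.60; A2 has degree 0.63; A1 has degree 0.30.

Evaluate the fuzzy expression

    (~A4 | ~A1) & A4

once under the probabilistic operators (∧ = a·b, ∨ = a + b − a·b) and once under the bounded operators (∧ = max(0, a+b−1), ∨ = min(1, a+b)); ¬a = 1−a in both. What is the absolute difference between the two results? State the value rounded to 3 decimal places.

0.108

Under probabilistic:
  ~A4 = 1 − 0.6000 = 0.4000
  ~A1 = 1 − 0.3000 = 0.7000
  ~A4 | ~A1 = a + b − a·b on (0.4000, 0.7000) = 0.8200
  (~A4 | ~A1) & A4 = a·b on (0.8200, 0.6000) = 0.4920
  → value = 0.4920
Under bounded:
  ~A4 = 1 − 0.60 = 0.40
  ~A1 = 1 − 0.30 = 0.70
  ~A4 | ~A1 = min(1, a+b) on (0.40, 0.70) = 1.00
  (~A4 | ~A1) & A4 = max(0, a+b−1) on (1.00, 0.60) = 0.60
  → value = 0.6000
|0.4920 − 0.6000| = 0.108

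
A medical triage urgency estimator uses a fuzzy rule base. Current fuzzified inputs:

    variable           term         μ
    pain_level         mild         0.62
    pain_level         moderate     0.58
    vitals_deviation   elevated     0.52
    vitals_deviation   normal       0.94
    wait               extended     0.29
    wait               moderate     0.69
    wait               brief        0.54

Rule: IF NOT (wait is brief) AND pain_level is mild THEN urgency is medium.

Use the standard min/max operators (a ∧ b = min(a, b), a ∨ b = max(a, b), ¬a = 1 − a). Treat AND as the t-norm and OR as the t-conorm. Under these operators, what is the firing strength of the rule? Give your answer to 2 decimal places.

firing strength: ¬brief=1−0.54=0.46, mild=0.62; AND[min(a, b)] → w = 0.46

0.46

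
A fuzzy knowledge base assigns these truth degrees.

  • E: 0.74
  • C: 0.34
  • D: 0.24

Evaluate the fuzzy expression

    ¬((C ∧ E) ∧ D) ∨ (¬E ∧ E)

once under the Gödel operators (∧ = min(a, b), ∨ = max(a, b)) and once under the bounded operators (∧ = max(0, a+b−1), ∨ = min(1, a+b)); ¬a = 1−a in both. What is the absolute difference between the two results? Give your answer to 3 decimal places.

Under Gödel:
  C ∧ E = min(a, b) on (0.34, 0.74) = 0.34
  (C ∧ E) ∧ D = min(a, b) on (0.34, 0.24) = 0.24
  ¬((C ∧ E) ∧ D) = 1 − 0.24 = 0.76
  ¬E = 1 − 0.74 = 0.26
  ¬E ∧ E = min(a, b) on (0.26, 0.74) = 0.26
  ¬((C ∧ E) ∧ D) ∨ (¬E ∧ E) = max(a, b) on (0.76, 0.26) = 0.76
  → value = 0.7600
Under bounded:
  C ∧ E = max(0, a+b−1) on (0.34, 0.74) = 0.08
  (C ∧ E) ∧ D = max(0, a+b−1) on (0.08, 0.24) = 0.00
  ¬((C ∧ E) ∧ D) = 1 − 0.00 = 1.00
  ¬E = 1 − 0.74 = 0.26
  ¬E ∧ E = max(0, a+b−1) on (0.26, 0.74) = 0.00
  ¬((C ∧ E) ∧ D) ∨ (¬E ∧ E) = min(1, a+b) on (1.00, 0.00) = 1.00
  → value = 1.0000
|0.7600 − 1.0000| = 0.240

0.240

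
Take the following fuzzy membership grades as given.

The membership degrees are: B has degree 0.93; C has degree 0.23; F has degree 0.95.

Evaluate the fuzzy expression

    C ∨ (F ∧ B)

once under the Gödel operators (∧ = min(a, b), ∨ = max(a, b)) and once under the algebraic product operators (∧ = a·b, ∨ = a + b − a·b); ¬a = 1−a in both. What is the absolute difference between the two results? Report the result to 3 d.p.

Under Gödel:
  F ∧ B = min(a, b) on (0.95, 0.93) = 0.93
  C ∨ (F ∧ B) = max(a, b) on (0.23, 0.93) = 0.93
  → value = 0.9300
Under algebraic product:
  F ∧ B = a·b on (0.9500, 0.9300) = 0.8835
  C ∨ (F ∧ B) = a + b − a·b on (0.2300, 0.8835) = 0.9103
  → value = 0.9103
|0.9300 − 0.9103| = 0.020

0.020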